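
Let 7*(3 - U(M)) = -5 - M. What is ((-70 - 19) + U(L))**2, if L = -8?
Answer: 366025/49 ≈ 7469.9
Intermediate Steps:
U(M) = 26/7 + M/7 (U(M) = 3 - (-5 - M)/7 = 3 + (5/7 + M/7) = 26/7 + M/7)
((-70 - 19) + U(L))**2 = ((-70 - 19) + (26/7 + (1/7)*(-8)))**2 = (-89 + (26/7 - 8/7))**2 = (-89 + 18/7)**2 = (-605/7)**2 = 366025/49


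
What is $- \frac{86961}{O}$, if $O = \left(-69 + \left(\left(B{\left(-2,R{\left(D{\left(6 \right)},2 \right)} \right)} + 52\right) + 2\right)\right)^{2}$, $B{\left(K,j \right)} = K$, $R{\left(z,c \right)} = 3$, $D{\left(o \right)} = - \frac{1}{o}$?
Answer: $- \frac{86961}{289} \approx -300.9$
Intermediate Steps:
$O = 289$ ($O = \left(-69 + \left(\left(-2 + 52\right) + 2\right)\right)^{2} = \left(-69 + \left(50 + 2\right)\right)^{2} = \left(-69 + 52\right)^{2} = \left(-17\right)^{2} = 289$)
$- \frac{86961}{O} = - \frac{86961}{289}$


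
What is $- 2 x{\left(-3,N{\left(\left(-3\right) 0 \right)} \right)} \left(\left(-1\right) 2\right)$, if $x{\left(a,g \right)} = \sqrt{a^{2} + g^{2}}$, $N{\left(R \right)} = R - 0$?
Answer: $12$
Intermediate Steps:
$N{\left(R \right)} = R$ ($N{\left(R \right)} = R + 0 = R$)
$- 2 x{\left(-3,N{\left(\left(-3\right) 0 \right)} \right)} \left(\left(-1\right) 2\right) = - 2 \sqrt{\left(-3\right)^{2} + \left(\left(-3\right) 0\right)^{2}} \left(\left(-1\right) 2\right) = - 2 \sqrt{9 + 0^{2}} \left(-2\right) = - 2 \sqrt{9 + 0} \left(-2\right) = - 2 \sqrt{9} \left(-2\right) = \left(-2\right) 3 \left(-2\right) = \left(-6\right) \left(-2\right) = 12$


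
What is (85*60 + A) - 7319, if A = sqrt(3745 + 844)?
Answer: -2219 + sqrt(4589) ≈ -2151.3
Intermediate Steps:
A = sqrt(4589) ≈ 67.742
(85*60 + A) - 7319 = (85*60 + sqrt(4589)) - 7319 = (5100 + sqrt(4589)) - 7319 = -2219 + sqrt(4589)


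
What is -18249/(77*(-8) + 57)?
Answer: 18249/559 ≈ 32.646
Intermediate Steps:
-18249/(77*(-8) + 57) = -18249/(-616 + 57) = -18249/(-559) = -18249*(-1/559) = 18249/559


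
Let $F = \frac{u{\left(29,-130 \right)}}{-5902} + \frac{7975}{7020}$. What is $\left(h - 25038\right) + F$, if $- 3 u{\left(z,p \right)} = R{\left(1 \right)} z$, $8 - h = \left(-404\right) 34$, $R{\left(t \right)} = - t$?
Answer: $- \frac{276855893}{24516} \approx -11293.0$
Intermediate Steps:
$h = 13744$ ($h = 8 - \left(-404\right) 34 = 8 - -13736 = 8 + 13736 = 13744$)
$u{\left(z,p \right)} = \frac{z}{3}$ ($u{\left(z,p \right)} = - \frac{\left(-1\right) 1 z}{3} = - \frac{\left(-1\right) z}{3} = \frac{z}{3}$)
$F = \frac{27811}{24516}$ ($F = \frac{\frac{1}{3} \cdot 29}{-5902} + \frac{7975}{7020} = \frac{29}{3} \left(- \frac{1}{5902}\right) + 7975 \cdot \frac{1}{7020} = - \frac{29}{17706} + \frac{1595}{1404} = \frac{27811}{24516} \approx 1.1344$)
$\left(h - 25038\right) + F = \left(13744 - 25038\right) + \frac{27811}{24516} = -11294 + \frac{27811}{24516} = - \frac{276855893}{24516}$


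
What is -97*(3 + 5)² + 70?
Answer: -6138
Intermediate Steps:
-97*(3 + 5)² + 70 = -97*8² + 70 = -97*64 + 70 = -6208 + 70 = -6138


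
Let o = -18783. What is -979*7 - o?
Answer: 11930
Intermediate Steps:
-979*7 - o = -979*7 - 1*(-18783) = -6853 + 18783 = 11930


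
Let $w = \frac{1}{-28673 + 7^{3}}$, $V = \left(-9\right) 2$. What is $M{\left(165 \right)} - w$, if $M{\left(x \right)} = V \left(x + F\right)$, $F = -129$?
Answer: $- \frac{18357839}{28330} \approx -648.0$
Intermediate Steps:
$V = -18$
$w = - \frac{1}{28330}$ ($w = \frac{1}{-28673 + 343} = \frac{1}{-28330} = - \frac{1}{28330} \approx -3.5298 \cdot 10^{-5}$)
$M{\left(x \right)} = 2322 - 18 x$ ($M{\left(x \right)} = - 18 \left(x - 129\right) = - 18 \left(-129 + x\right) = 2322 - 18 x$)
$M{\left(165 \right)} - w = \left(2322 - 2970\right) - - \frac{1}{28330} = \left(2322 - 2970\right) + \frac{1}{28330} = -648 + \frac{1}{28330} = - \frac{18357839}{28330}$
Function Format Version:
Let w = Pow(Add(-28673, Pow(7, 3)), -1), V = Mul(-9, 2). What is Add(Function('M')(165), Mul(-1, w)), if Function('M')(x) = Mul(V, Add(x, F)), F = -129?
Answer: Rational(-18357839, 28330) ≈ -648.00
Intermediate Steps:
V = -18
w = Rational(-1, 28330) (w = Pow(Add(-28673, 343), -1) = Pow(-28330, -1) = Rational(-1, 28330) ≈ -3.5298e-5)
Function('M')(x) = Add(2322, Mul(-18, x)) (Function('M')(x) = Mul(-18, Add(x, -129)) = Mul(-18, Add(-129, x)) = Add(2322, Mul(-18, x)))
Add(Function('M')(165), Mul(-1, w)) = Add(Add(2322, Mul(-18, 165)), Mul(-1, Rational(-1, 28330))) = Add(Add(2322, -2970), Rational(1, 28330)) = Add(-648, Rational(1, 28330)) = Rational(-18357839, 28330)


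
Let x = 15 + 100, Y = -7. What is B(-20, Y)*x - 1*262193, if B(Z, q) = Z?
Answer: -264493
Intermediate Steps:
x = 115
B(-20, Y)*x - 1*262193 = -20*115 - 1*262193 = -2300 - 262193 = -264493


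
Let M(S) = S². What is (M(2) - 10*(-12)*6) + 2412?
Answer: 3136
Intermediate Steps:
(M(2) - 10*(-12)*6) + 2412 = (2² - 10*(-12)*6) + 2412 = (4 + 120*6) + 2412 = (4 + 720) + 2412 = 724 + 2412 = 3136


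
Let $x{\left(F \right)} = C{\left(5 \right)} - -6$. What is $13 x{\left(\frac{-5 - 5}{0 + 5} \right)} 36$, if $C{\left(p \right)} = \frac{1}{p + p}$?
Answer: $\frac{14274}{5} \approx 2854.8$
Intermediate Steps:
$C{\left(p \right)} = \frac{1}{2 p}$
$x{\left(F \right)} = \frac{61}{10}$ ($x{\left(F \right)} = \frac{1}{2 \cdot 5} - -6 = \frac{1}{2} \cdot \frac{1}{5} + 6 = \frac{1}{10} + 6 = \frac{61}{10}$)
$13 x{\left(\frac{-5 - 5}{0 + 5} \right)} 36 = 13 \cdot \frac{61}{10} \cdot 36 = \frac{793}{10} \cdot 36 = \frac{14274}{5}$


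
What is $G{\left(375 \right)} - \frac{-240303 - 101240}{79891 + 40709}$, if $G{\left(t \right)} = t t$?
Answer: $\frac{16959716543}{120600} \approx 1.4063 \cdot 10^{5}$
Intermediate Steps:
$G{\left(t \right)} = t^{2}$
$G{\left(375 \right)} - \frac{-240303 - 101240}{79891 + 40709} = 375^{2} - \frac{-240303 - 101240}{79891 + 40709} = 140625 - - \frac{341543}{120600} = 140625 + \frac{341543}{120600} = \frac{16959716543}{120600}$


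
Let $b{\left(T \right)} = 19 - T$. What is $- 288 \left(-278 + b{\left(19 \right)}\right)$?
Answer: $80064$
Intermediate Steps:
$- 288 \left(-278 + b{\left(19 \right)}\right) = - 288 \left(-278 + \left(19 - 19\right)\right) = - 288 \left(-278 + 0\right) = \left(-288\right) \left(-278\right) = 80064$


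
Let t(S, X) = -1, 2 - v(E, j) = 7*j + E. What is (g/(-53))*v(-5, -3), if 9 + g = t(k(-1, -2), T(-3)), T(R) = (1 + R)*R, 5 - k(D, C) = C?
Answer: 280/53 ≈ 5.2830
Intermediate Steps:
k(D, C) = 5 - C
v(E, j) = 2 - E - 7*j (v(E, j) = 2 - (7*j + E) = 2 - (E + 7*j) = 2 + (-E - 7*j) = 2 - E - 7*j)
T(R) = R*(1 + R)
g = -10 (g = -9 - 1 = -10)
(g/(-53))*v(-5, -3) = (-10/(-53))*(2 - 1*(-5) - 7*(-3)) = (-10*(-1/53))*(2 + 5 + 21) = (10/53)*28 = 280/53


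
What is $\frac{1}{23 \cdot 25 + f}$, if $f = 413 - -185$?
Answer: $\frac{1}{1173} \approx 0.00085251$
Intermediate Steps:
$f = 598$ ($f = 413 + 185 = 598$)
$\frac{1}{23 \cdot 25 + f} = \frac{1}{23 \cdot 25 + 598} = \frac{1}{575 + 598} = \frac{1}{1173}$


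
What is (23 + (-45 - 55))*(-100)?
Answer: 7700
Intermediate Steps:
(23 + (-45 - 55))*(-100) = (23 - 100)*(-100) = -77*(-100) = 7700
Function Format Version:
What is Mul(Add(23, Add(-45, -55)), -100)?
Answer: 7700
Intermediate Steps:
Mul(Add(23, Add(-45, -55)), -100) = Mul(Add(23, -100), -100) = Mul(-77, -100) = 7700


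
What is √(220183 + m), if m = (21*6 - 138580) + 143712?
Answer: 3*√25049 ≈ 474.81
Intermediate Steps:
m = 5258 (m = (126 - 138580) + 143712 = -138454 + 143712 = 5258)
√(220183 + m) = √(220183 + 5258) = √225441 = 3*√25049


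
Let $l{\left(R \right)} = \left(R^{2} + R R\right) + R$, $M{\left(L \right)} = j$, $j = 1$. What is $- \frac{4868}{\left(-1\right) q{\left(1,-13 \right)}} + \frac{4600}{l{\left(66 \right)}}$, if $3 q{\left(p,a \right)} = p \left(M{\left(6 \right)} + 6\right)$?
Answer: $\frac{9159008}{4389} \approx 2086.8$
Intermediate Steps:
$M{\left(L \right)} = 1$
$q{\left(p,a \right)} = \frac{7 p}{3}$ ($q{\left(p,a \right)} = \frac{p \left(1 + 6\right)}{3} = \frac{p 7}{3} = \frac{7 p}{3}$)
$l{\left(R \right)} = R + 2 R^{2}$ ($l{\left(R \right)} = \left(R^{2} + R^{2}\right) + R = 2 R^{2} + R = R + 2 R^{2}$)
$- \frac{4868}{\left(-1\right) q{\left(1,-13 \right)}} + \frac{4600}{l{\left(66 \right)}} = - \frac{4868}{\left(-1\right) \frac{7}{3} \cdot 1} + \frac{4600}{66 \left(1 + 2 \cdot 66\right)} = - \frac{4868}{\left(-1\right) \frac{7}{3}} + \frac{4600}{66 \left(1 + 132\right)} = - \frac{4868}{- \frac{7}{3}} + \frac{4600}{66 \cdot 133} = \left(-4868\right) \left(- \frac{3}{7}\right) + \frac{4600}{8778} = \frac{14604}{7} + 4600 \cdot \frac{1}{8778} = \frac{14604}{7} + \frac{2300}{4389} = \frac{9159008}{4389}$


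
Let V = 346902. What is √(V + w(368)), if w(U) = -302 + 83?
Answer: √346683 ≈ 588.80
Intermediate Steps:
w(U) = -219
√(V + w(368)) = √(346902 - 219) = √346683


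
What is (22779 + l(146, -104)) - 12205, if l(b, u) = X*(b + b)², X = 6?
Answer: 522158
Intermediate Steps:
l(b, u) = 24*b² (l(b, u) = 6*(b + b)² = 6*(2*b)² = 6*(4*b²) = 24*b²)
(22779 + l(146, -104)) - 12205 = (22779 + 24*146²) - 12205 = (22779 + 24*21316) - 12205 = (22779 + 511584) - 12205 = 534363 - 12205 = 522158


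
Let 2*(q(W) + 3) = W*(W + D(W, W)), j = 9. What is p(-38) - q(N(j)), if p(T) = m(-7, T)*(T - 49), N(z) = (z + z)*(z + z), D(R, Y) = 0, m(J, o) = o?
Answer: -49179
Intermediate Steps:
N(z) = 4*z² (N(z) = (2*z)*(2*z) = 4*z²)
q(W) = -3 + W²/2 (q(W) = -3 + (W*(W + 0))/2 = -3 + (W*W)/2 = -3 + W²/2)
p(T) = T*(-49 + T) (p(T) = T*(T - 49) = T*(-49 + T))
p(-38) - q(N(j)) = -38*(-49 - 38) - (-3 + (4*9²)²/2) = -38*(-87) - (-3 + (4*81)²/2) = 3306 - (-3 + (½)*324²) = 3306 - (-3 + (½)*104976) = 3306 - (-3 + 52488) = 3306 - 1*52485 = 3306 - 52485 = -49179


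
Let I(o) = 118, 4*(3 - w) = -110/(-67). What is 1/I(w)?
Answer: 1/118 ≈ 0.0084746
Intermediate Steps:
w = 347/134 (w = 3 - (-55)/(2*(-67)) = 3 - (-55)*(-1)/(2*67) = 3 - 1/4*110/67 = 3 - 55/134 = 347/134 ≈ 2.5896)
1/I(w) = 1/118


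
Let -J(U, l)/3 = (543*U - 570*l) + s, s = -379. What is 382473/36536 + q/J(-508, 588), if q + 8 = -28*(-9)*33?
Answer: 701816011565/67012467864 ≈ 10.473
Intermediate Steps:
J(U, l) = 1137 - 1629*U + 1710*l (J(U, l) = -3*((543*U - 570*l) - 379) = -3*((-570*l + 543*U) - 379) = -3*(-379 - 570*l + 543*U) = 1137 - 1629*U + 1710*l)
q = 8308 (q = -8 - 28*(-9)*33 = -8 + 252*33 = -8 + 8316 = 8308)
382473/36536 + q/J(-508, 588) = 382473/36536 + 8308/(1137 - 1629*(-508) + 1710*588) = 382473*(1/36536) + 8308/(1137 + 827532 + 1005480) = 382473/36536 + 8308/1834149 = 701816011565/67012467864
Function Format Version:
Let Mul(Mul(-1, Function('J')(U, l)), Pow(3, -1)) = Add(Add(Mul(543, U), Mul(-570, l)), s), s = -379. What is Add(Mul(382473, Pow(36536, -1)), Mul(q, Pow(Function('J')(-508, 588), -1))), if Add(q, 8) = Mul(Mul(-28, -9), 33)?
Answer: Rational(701816011565, 67012467864) ≈ 10.473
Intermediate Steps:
Function('J')(U, l) = Add(1137, Mul(-1629, U), Mul(1710, l)) (Function('J')(U, l) = Mul(-3, Add(Add(Mul(543, U), Mul(-570, l)), -379)) = Mul(-3, Add(Add(Mul(-570, l), Mul(543, U)), -379)) = Mul(-3, Add(-379, Mul(-570, l), Mul(543, U))) = Add(1137, Mul(-1629, U), Mul(1710, l)))
q = 8308 (q = Add(-8, Mul(Mul(-28, -9), 33)) = Add(-8, Mul(252, 33)) = Add(-8, 8316) = 8308)
Add(Mul(382473, Pow(36536, -1)), Mul(q, Pow(Function('J')(-508, 588), -1))) = Add(Mul(382473, Pow(36536, -1)), Mul(8308, Pow(Add(1137, Mul(-1629, -508), Mul(1710, 588)), -1))) = Add(Mul(382473, Rational(1, 36536)), Mul(8308, Pow(Add(1137, 827532, 1005480), -1))) = Add(Rational(382473, 36536), Mul(8308, Pow(1834149, -1))) = Add(Rational(382473, 36536), Mul(8308, Rational(1, 1834149))) = Add(Rational(382473, 36536), Rational(8308, 1834149)) = Rational(701816011565, 67012467864)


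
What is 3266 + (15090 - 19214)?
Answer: -858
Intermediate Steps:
3266 + (15090 - 19214) = 3266 - 4124 = -858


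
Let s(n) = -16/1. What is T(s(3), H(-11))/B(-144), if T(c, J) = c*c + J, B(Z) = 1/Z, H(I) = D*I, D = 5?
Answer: -28944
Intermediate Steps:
H(I) = 5*I
s(n) = -16 (s(n) = -16*1 = -16)
T(c, J) = J + c² (T(c, J) = c² + J = J + c²)
T(s(3), H(-11))/B(-144) = (5*(-11) + (-16)²)/(1/(-144)) = (-55 + 256)/(-1/144) = 201*(-144) = -28944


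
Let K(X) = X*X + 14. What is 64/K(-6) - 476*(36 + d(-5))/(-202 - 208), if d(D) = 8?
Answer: 53672/1025 ≈ 52.363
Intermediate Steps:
K(X) = 14 + X² (K(X) = X² + 14 = 14 + X²)
64/K(-6) - 476*(36 + d(-5))/(-202 - 208) = 64/(14 + (-6)²) - 476*(36 + 8)/(-202 - 208) = 64/(14 + 36) - 476/((-410/44)) = 64/50 - 476/((-410*1/44)) = 64*(1/50) - 476/(-205/22) = 32/25 - 476*(-22/205) = 32/25 + 10472/205 = 53672/1025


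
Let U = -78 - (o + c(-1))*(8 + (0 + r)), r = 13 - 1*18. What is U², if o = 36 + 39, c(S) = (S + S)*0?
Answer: 91809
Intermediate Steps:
c(S) = 0 (c(S) = (2*S)*0 = 0)
o = 75
r = -5 (r = 13 - 18 = -5)
U = -303 (U = -78 - (75 + 0)*(8 + (0 - 5)) = -78 - 75*(8 - 5) = -78 - 75*3 = -78 - 1*225 = -78 - 225 = -303)
U² = (-303)² = 91809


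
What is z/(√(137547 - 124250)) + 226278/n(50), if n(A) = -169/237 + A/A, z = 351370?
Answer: 26813943/34 + 351370*√13297/13297 ≈ 7.9169e+5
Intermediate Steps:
n(A) = 68/237 (n(A) = -169*1/237 + 1 = -169/237 + 1 = 68/237)
z/(√(137547 - 124250)) + 226278/n(50) = 351370/(√(137547 - 124250)) + 226278/(68/237) = 351370/(√13297) + 226278*(237/68) = 351370*(√13297/13297) + 26813943/34 = 351370*√13297/13297 + 26813943/34 = 26813943/34 + 351370*√13297/13297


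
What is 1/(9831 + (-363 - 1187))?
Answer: 1/8281 ≈ 0.00012076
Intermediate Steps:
1/(9831 + (-363 - 1187)) = 1/(9831 - 1550) = 1/8281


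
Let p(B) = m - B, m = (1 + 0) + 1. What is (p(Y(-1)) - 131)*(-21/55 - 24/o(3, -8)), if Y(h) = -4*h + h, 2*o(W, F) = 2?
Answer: 16092/5 ≈ 3218.4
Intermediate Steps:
o(W, F) = 1 (o(W, F) = (1/2)*2 = 1)
Y(h) = -3*h
m = 2 (m = 1 + 1 = 2)
p(B) = 2 - B
(p(Y(-1)) - 131)*(-21/55 - 24/o(3, -8)) = ((2 - (-3)*(-1)) - 131)*(-21/55 - 24/1) = ((2 - 1*3) - 131)*(-21*1/55 - 24*1) = ((2 - 3) - 131)*(-21/55 - 24) = (-1 - 131)*(-1341/55) = -132*(-1341/55) = 16092/5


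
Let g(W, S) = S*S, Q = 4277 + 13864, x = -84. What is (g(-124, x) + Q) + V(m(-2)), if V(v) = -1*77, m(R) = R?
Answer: 25120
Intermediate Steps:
Q = 18141
g(W, S) = S²
V(v) = -77
(g(-124, x) + Q) + V(m(-2)) = ((-84)² + 18141) - 77 = (7056 + 18141) - 77 = 25197 - 77 = 25120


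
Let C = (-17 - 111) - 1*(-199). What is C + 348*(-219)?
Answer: -76141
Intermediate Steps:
C = 71 (C = -128 + 199 = 71)
C + 348*(-219) = 71 + 348*(-219) = 71 - 76212 = -76141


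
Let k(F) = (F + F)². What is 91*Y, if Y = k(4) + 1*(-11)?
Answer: 4823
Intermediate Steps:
k(F) = 4*F² (k(F) = (2*F)² = 4*F²)
Y = 53 (Y = 4*4² + 1*(-11) = 4*16 - 11 = 64 - 11 = 53)
91*Y = 91*53 = 4823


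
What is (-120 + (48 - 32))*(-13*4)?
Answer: 5408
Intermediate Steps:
(-120 + (48 - 32))*(-13*4) = (-120 + 16)*(-52) = -104*(-52) = 5408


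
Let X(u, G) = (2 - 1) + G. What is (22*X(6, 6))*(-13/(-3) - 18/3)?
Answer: -770/3 ≈ -256.67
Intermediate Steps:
X(u, G) = 1 + G
(22*X(6, 6))*(-13/(-3) - 18/3) = (22*(1 + 6))*(-13/(-3) - 18/3) = (22*7)*(-13*(-1/3) - 18*1/3) = 154*(13/3 - 6) = 154*(-5/3) = -770/3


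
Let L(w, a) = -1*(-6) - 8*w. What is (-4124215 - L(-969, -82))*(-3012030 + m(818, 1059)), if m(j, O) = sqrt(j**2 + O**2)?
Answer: 12445626635190 - 4131973*sqrt(1790605) ≈ 1.2440e+13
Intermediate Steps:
L(w, a) = 6 - 8*w
m(j, O) = sqrt(O**2 + j**2)
(-4124215 - L(-969, -82))*(-3012030 + m(818, 1059)) = (-4124215 - (6 - 8*(-969)))*(-3012030 + sqrt(1059**2 + 818**2)) = (-4124215 - (6 + 7752))*(-3012030 + sqrt(1121481 + 669124)) = (-4124215 - 1*7758)*(-3012030 + sqrt(1790605)) = (-4124215 - 7758)*(-3012030 + sqrt(1790605)) = -4131973*(-3012030 + sqrt(1790605)) = 12445626635190 - 4131973*sqrt(1790605)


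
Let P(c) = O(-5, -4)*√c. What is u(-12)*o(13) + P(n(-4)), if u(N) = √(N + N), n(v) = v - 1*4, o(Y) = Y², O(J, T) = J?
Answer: I*(-10*√2 + 338*√6) ≈ 813.79*I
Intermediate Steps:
n(v) = -4 + v (n(v) = v - 4 = -4 + v)
P(c) = -5*√c
u(N) = √2*√N (u(N) = √(2*N) = √2*√N)
u(-12)*o(13) + P(n(-4)) = (√2*√(-12))*13² - 5*√(-4 - 4) = (√2*(2*I*√3))*169 - 10*I*√2 = (2*I*√6)*169 - 10*I*√2 = 338*I*√6 - 10*I*√2 = -10*I*√2 + 338*I*√6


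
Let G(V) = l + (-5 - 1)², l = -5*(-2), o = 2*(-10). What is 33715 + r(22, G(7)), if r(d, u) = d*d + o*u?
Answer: 33279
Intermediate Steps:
o = -20
l = 10
G(V) = 46 (G(V) = 10 + (-5 - 1)² = 10 + (-6)² = 10 + 36 = 46)
r(d, u) = d² - 20*u (r(d, u) = d*d - 20*u = d² - 20*u)
33715 + r(22, G(7)) = 33715 + (22² - 20*46) = 33715 + (484 - 920) = 33715 - 436 = 33279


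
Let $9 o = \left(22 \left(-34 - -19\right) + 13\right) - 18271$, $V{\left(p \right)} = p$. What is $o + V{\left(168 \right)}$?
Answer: $- \frac{5692}{3} \approx -1897.3$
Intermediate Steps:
$o = - \frac{6196}{3}$ ($o = \frac{\left(22 \left(-34 - -19\right) + 13\right) - 18271}{9} = \frac{\left(22 \left(-34 + 19\right) + 13\right) - 18271}{9} = \frac{\left(22 \left(-15\right) + 13\right) - 18271}{9} = \frac{\left(-330 + 13\right) - 18271}{9} = \frac{-317 - 18271}{9} = \frac{1}{9} \left(-18588\right) = - \frac{6196}{3} \approx -2065.3$)
$o + V{\left(168 \right)} = - \frac{6196}{3} + 168 = - \frac{5692}{3}$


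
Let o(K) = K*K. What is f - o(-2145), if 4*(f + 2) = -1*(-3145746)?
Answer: -7629181/2 ≈ -3.8146e+6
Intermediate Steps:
o(K) = K²
f = 1572869/2 (f = -2 + (-1*(-3145746))/4 = -2 + (¼)*3145746 = -2 + 1572873/2 = 1572869/2 ≈ 7.8643e+5)
f - o(-2145) = 1572869/2 - 1*(-2145)² = 1572869/2 - 1*4601025 = 1572869/2 - 4601025 = -7629181/2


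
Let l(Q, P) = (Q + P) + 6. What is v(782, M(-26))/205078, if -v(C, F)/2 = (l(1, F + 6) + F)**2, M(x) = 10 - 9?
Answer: -225/102539 ≈ -0.0021943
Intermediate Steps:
M(x) = 1
l(Q, P) = 6 + P + Q (l(Q, P) = (P + Q) + 6 = 6 + P + Q)
v(C, F) = -2*(13 + 2*F)**2 (v(C, F) = -2*((6 + (F + 6) + 1) + F)**2 = -2*((6 + (6 + F) + 1) + F)**2 = -2*((13 + F) + F)**2 = -2*(13 + 2*F)**2)
v(782, M(-26))/205078 = -2*(13 + 2*1)**2/205078 = -2*(13 + 2)**2*(1/205078) = -2*15**2*(1/205078) = -2*225*(1/205078) = -450*1/205078 = -225/102539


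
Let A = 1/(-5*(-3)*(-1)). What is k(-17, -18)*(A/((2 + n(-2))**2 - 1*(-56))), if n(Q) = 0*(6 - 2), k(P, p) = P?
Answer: 17/900 ≈ 0.018889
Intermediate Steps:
n(Q) = 0 (n(Q) = 0*4 = 0)
A = -1/15 (A = 1/(15*(-1)) = 1/(-15) = -1/15 ≈ -0.066667)
k(-17, -18)*(A/((2 + n(-2))**2 - 1*(-56))) = -(-17)/(15*((2 + 0)**2 - 1*(-56))) = -(-17)/(15*(2**2 + 56)) = -(-17)/(15*(4 + 56)) = -(-17)/(15*60) = -17*(-1/900) = 17/900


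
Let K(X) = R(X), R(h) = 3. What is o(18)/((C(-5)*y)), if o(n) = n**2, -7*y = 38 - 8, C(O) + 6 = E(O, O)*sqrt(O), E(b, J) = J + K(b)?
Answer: 81/10 - 27*I*sqrt(5)/10 ≈ 8.1 - 6.0374*I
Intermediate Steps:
K(X) = 3
E(b, J) = 3 + J (E(b, J) = J + 3 = 3 + J)
C(O) = -6 + sqrt(O)*(3 + O) (C(O) = -6 + (3 + O)*sqrt(O) = -6 + sqrt(O)*(3 + O))
y = -30/7 (y = -(38 - 8)/7 = -1/7*30 = -30/7 ≈ -4.2857)
o(18)/((C(-5)*y)) = 18**2/(((-6 + sqrt(-5)*(3 - 5))*(-30/7))) = 324/(((-6 + (I*sqrt(5))*(-2))*(-30/7))) = 324/(((-6 - 2*I*sqrt(5))*(-30/7))) = 324/(180/7 + 60*I*sqrt(5)/7)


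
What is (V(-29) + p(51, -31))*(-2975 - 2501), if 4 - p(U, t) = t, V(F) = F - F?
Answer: -191660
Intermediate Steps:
V(F) = 0
p(U, t) = 4 - t
(V(-29) + p(51, -31))*(-2975 - 2501) = (0 + (4 - 1*(-31)))*(-2975 - 2501) = (0 + (4 + 31))*(-5476) = (0 + 35)*(-5476) = 35*(-5476) = -191660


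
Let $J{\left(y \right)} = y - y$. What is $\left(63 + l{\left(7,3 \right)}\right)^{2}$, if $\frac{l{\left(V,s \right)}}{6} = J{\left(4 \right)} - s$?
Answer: $2025$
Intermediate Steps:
$J{\left(y \right)} = 0$
$l{\left(V,s \right)} = - 6 s$ ($l{\left(V,s \right)} = 6 \left(0 - s\right) = 6 \left(- s\right) = - 6 s$)
$\left(63 + l{\left(7,3 \right)}\right)^{2} = \left(63 - 18\right)^{2} = 45^{2} = 2025$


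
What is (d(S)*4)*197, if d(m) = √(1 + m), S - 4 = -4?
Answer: 788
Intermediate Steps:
S = 0 (S = 4 - 4 = 0)
(d(S)*4)*197 = (√(1 + 0)*4)*197 = (√1*4)*197 = (1*4)*197 = 4*197 = 788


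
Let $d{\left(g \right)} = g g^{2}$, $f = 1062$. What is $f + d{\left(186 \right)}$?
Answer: $6435918$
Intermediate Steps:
$d{\left(g \right)} = g^{3}$
$f + d{\left(186 \right)} = 1062 + 186^{3} = 1062 + 6434856 = 6435918$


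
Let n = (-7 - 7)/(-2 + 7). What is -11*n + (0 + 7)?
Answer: 189/5 ≈ 37.800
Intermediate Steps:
n = -14/5 ≈ -2.8000
-11*n + (0 + 7) = -11*(-14/5) + (0 + 7) = 154/5 + 7 = 189/5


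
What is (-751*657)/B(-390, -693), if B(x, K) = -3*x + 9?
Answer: -54823/131 ≈ -418.50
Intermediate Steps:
B(x, K) = 9 - 3*x
(-751*657)/B(-390, -693) = (-751*657)/(9 - 3*(-390)) = -493407/(9 + 1170) = -493407/1179 = -493407*1/1179 = -54823/131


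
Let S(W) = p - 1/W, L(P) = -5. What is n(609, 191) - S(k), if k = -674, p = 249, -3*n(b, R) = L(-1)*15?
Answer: -150977/674 ≈ -224.00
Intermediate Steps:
n(b, R) = 25 (n(b, R) = -(-5)*15/3 = -⅓*(-75) = 25)
S(W) = 249 - 1/W
n(609, 191) - S(k) = 25 - (249 - 1/(-674)) = 25 - (249 - 1*(-1/674)) = 25 - (249 + 1/674) = 25 - 1*167827/674 = 25 - 167827/674 = -150977/674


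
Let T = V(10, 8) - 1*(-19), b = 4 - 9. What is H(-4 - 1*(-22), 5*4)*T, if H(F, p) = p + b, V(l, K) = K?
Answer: 405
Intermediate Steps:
b = -5
H(F, p) = -5 + p (H(F, p) = p - 5 = -5 + p)
T = 27 (T = 8 - 1*(-19) = 8 + 19 = 27)
H(-4 - 1*(-22), 5*4)*T = (-5 + 5*4)*27 = (-5 + 20)*27 = 15*27 = 405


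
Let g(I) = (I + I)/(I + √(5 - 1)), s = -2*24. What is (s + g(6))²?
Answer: 8649/4 ≈ 2162.3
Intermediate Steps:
s = -48
g(I) = 2*I/(2 + I) (g(I) = (2*I)/(I + √4) = (2*I)/(I + 2) = (2*I)/(2 + I) = 2*I/(2 + I))
(s + g(6))² = (-48 + 2*6/(2 + 6))² = (-48 + 2*6/8)² = (-48 + 2*6*(⅛))² = (-48 + 3/2)² = (-93/2)² = 8649/4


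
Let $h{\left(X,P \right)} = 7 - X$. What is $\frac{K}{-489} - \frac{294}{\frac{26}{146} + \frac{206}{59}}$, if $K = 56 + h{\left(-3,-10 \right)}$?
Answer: $- \frac{206747764}{2576215} \approx -80.253$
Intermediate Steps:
$K = 66$ ($K = 56 + \left(7 - -3\right) = 56 + \left(7 + 3\right) = 56 + 10 = 66$)
$\frac{K}{-489} - \frac{294}{\frac{26}{146} + \frac{206}{59}} = \frac{66}{-489} - \frac{294}{\frac{26}{146} + \frac{206}{59}} = 66 \left(- \frac{1}{489}\right) - \frac{294}{26 \cdot \frac{1}{146} + 206 \cdot \frac{1}{59}} = - \frac{22}{163} - \frac{294}{\frac{13}{73} + \frac{206}{59}} = - \frac{22}{163} - \frac{294}{\frac{15805}{4307}} = - \frac{22}{163} - \frac{1266258}{15805} = - \frac{206747764}{2576215}$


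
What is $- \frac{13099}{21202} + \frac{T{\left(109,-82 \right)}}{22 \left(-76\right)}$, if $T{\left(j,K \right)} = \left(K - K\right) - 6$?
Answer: $- \frac{5443579}{8862436} \approx -0.61423$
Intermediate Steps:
$T{\left(j,K \right)} = -6$ ($T{\left(j,K \right)} = 0 - 6 = -6$)
$- \frac{13099}{21202} + \frac{T{\left(109,-82 \right)}}{22 \left(-76\right)} = - \frac{13099}{21202} - \frac{6}{22 \left(-76\right)} = \left(-13099\right) \frac{1}{21202} - \frac{6}{-1672} = - \frac{13099}{21202} - - \frac{3}{836} = - \frac{13099}{21202} + \frac{3}{836} = - \frac{5443579}{8862436}$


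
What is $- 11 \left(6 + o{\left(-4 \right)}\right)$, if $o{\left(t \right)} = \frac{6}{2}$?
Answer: $-99$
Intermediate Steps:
$o{\left(t \right)} = 3$ ($o{\left(t \right)} = 6 \cdot \frac{1}{2} = 3$)
$- 11 \left(6 + o{\left(-4 \right)}\right) = - 11 \left(6 + 3\right) = \left(-11\right) 9 = -99$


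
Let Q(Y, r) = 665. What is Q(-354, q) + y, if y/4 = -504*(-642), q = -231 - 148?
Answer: 1294937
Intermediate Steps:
q = -379
y = 1294272 (y = 4*(-504*(-642)) = 4*323568 = 1294272)
Q(-354, q) + y = 665 + 1294272 = 1294937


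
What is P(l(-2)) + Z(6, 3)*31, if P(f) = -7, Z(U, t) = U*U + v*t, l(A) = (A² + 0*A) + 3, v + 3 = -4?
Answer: 458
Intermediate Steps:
v = -7 (v = -3 - 4 = -7)
l(A) = 3 + A² (l(A) = (A² + 0) + 3 = A² + 3 = 3 + A²)
Z(U, t) = U² - 7*t (Z(U, t) = U*U - 7*t = U² - 7*t)
P(l(-2)) + Z(6, 3)*31 = -7 + (6² - 7*3)*31 = -7 + (36 - 21)*31 = -7 + 15*31 = -7 + 465 = 458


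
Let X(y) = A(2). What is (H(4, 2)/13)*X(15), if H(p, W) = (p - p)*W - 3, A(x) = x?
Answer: -6/13 ≈ -0.46154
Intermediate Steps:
X(y) = 2
H(p, W) = -3 (H(p, W) = 0*W - 3 = 0 - 3 = -3)
(H(4, 2)/13)*X(15) = -3/13*2 = -6/13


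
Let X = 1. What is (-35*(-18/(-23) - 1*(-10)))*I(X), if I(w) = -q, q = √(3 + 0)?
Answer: 8680*√3/23 ≈ 653.66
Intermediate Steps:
q = √3 ≈ 1.7320
I(w) = -√3
(-35*(-18/(-23) - 1*(-10)))*I(X) = (-35*(-18/(-23) - 1*(-10)))*(-√3) = (-35*(-18*(-1/23) + 10))*(-√3) = (-35*(18/23 + 10))*(-√3) = (-35*248/23)*(-√3) = -(-8680)*√3/23 = 8680*√3/23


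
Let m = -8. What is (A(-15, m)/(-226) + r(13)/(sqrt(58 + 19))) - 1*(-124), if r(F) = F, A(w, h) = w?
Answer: 28039/226 + 13*sqrt(77)/77 ≈ 125.55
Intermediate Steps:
(A(-15, m)/(-226) + r(13)/(sqrt(58 + 19))) - 1*(-124) = (-15/(-226) + 13/(sqrt(58 + 19))) - 1*(-124) = (-15*(-1/226) + 13/(sqrt(77))) + 124 = (15/226 + 13*(sqrt(77)/77)) + 124 = (15/226 + 13*sqrt(77)/77) + 124 = 28039/226 + 13*sqrt(77)/77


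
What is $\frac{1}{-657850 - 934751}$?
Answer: $- \frac{1}{1592601} \approx -6.279 \cdot 10^{-7}$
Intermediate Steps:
$\frac{1}{-657850 - 934751} = \frac{1}{-1592601} = - \frac{1}{1592601}$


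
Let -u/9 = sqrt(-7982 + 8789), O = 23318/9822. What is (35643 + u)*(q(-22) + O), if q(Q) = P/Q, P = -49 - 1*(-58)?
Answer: 2522324419/36014 - 636897*sqrt(807)/36014 ≈ 69535.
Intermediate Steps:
O = 11659/4911 (O = 23318*(1/9822) = 11659/4911 ≈ 2.3741)
P = 9 (P = -49 + 58 = 9)
u = -9*sqrt(807) (u = -9*sqrt(-7982 + 8789) = -9*sqrt(807) ≈ -255.67)
q(Q) = 9/Q
(35643 + u)*(q(-22) + O) = (35643 - 9*sqrt(807))*(9/(-22) + 11659/4911) = (35643 - 9*sqrt(807))*(9*(-1/22) + 11659/4911) = (35643 - 9*sqrt(807))*(-9/22 + 11659/4911) = (35643 - 9*sqrt(807))*(212299/108042) = 2522324419/36014 - 636897*sqrt(807)/36014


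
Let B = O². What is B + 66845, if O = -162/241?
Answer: 3882450689/58081 ≈ 66846.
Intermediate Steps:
O = -162/241 (O = -162*1/241 = -162/241 ≈ -0.67220)
B = 26244/58081 (B = (-162/241)² = 26244/58081 ≈ 0.45185)
B + 66845 = 26244/58081 + 66845 = 3882450689/58081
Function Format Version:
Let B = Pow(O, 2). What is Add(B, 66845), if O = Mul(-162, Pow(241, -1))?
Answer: Rational(3882450689, 58081) ≈ 66846.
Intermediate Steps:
O = Rational(-162, 241) (O = Mul(-162, Rational(1, 241)) = Rational(-162, 241) ≈ -0.67220)
B = Rational(26244, 58081) (B = Pow(Rational(-162, 241), 2) = Rational(26244, 58081) ≈ 0.45185)
Add(B, 66845) = Add(Rational(26244, 58081), 66845) = Rational(3882450689, 58081)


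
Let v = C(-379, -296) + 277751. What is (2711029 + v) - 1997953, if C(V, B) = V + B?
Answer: 990152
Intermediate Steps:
C(V, B) = B + V
v = 277076 (v = (-296 - 379) + 277751 = -675 + 277751 = 277076)
(2711029 + v) - 1997953 = (2711029 + 277076) - 1997953 = 2988105 - 1997953 = 990152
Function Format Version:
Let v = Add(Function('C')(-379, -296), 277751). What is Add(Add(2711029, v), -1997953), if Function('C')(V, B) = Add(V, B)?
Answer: 990152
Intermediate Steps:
Function('C')(V, B) = Add(B, V)
v = 277076 (v = Add(Add(-296, -379), 277751) = Add(-675, 277751) = 277076)
Add(Add(2711029, v), -1997953) = Add(Add(2711029, 277076), -1997953) = Add(2988105, -1997953) = 990152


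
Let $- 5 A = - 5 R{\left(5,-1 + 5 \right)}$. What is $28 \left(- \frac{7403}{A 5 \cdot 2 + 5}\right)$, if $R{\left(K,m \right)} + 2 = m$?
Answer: $- \frac{207284}{25} \approx -8291.4$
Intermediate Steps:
$R{\left(K,m \right)} = -2 + m$
$A = 2$ ($A = - \frac{\left(-5\right) \left(-2 + \left(-1 + 5\right)\right)}{5} = - \frac{\left(-5\right) \left(-2 + 4\right)}{5} = - \frac{\left(-5\right) 2}{5} = \left(- \frac{1}{5}\right) \left(-10\right) = 2$)
$28 \left(- \frac{7403}{A 5 \cdot 2 + 5}\right) = 28 \left(- \frac{7403}{2 \cdot 5 \cdot 2 + 5}\right) = 28 \left(- \frac{7403}{2 \cdot 10 + 5}\right) = 28 \left(- \frac{7403}{20 + 5}\right) = 28 \left(- \frac{7403}{25}\right) = - \frac{207284}{25}$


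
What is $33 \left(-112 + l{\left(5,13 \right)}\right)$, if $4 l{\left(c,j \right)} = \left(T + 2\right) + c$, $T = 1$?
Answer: $-3630$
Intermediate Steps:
$l{\left(c,j \right)} = \frac{3}{4} + \frac{c}{4}$ ($l{\left(c,j \right)} = \frac{\left(1 + 2\right) + c}{4} = \frac{3 + c}{4} = \frac{3}{4} + \frac{c}{4}$)
$33 \left(-112 + l{\left(5,13 \right)}\right) = 33 \left(-112 + \left(\frac{3}{4} + \frac{1}{4} \cdot 5\right)\right) = 33 \left(-112 + \left(\frac{3}{4} + \frac{5}{4}\right)\right) = 33 \left(-112 + 2\right) = 33 \left(-110\right) = -3630$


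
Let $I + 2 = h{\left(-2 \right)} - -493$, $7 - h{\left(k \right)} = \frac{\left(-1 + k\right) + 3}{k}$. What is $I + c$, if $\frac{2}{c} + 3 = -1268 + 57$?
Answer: $\frac{302285}{607} \approx 498.0$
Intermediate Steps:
$h{\left(k \right)} = 7 - \frac{2 + k}{k}$ ($h{\left(k \right)} = 7 - \frac{\left(-1 + k\right) + 3}{k} = 7 - \frac{2 + k}{k}$)
$I = 498$ ($I = -2 + \left(\left(6 - \frac{2}{-2}\right) - -493\right) = -2 + \left(\left(6 - -1\right) + 493\right) = -2 + \left(\left(6 + 1\right) + 493\right) = -2 + \left(7 + 493\right) = -2 + 500 = 498$)
$c = - \frac{1}{607}$ ($c = \frac{2}{-3 + \left(-1268 + 57\right)} = \frac{2}{-3 - 1211} = \frac{2}{-1214} = 2 \left(- \frac{1}{1214}\right) = - \frac{1}{607} \approx -0.0016474$)
$I + c = 498 - \frac{1}{607} = \frac{302285}{607}$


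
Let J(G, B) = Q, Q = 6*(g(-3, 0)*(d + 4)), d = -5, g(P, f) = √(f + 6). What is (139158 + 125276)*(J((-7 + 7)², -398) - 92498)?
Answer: -24459616132 - 1586604*√6 ≈ -2.4464e+10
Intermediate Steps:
g(P, f) = √(6 + f)
Q = -6*√6 (Q = 6*(√(6 + 0)*(-5 + 4)) = 6*(√6*(-1)) = 6*(-√6) = -6*√6 ≈ -14.697)
J(G, B) = -6*√6
(139158 + 125276)*(J((-7 + 7)², -398) - 92498) = (139158 + 125276)*(-6*√6 - 92498) = 264434*(-92498 - 6*√6) = -24459616132 - 1586604*√6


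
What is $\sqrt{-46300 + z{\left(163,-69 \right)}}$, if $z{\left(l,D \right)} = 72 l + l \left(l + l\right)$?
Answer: $\sqrt{18574} \approx 136.29$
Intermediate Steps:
$z{\left(l,D \right)} = 2 l^{2} + 72 l$ ($z{\left(l,D \right)} = 72 l + l 2 l = 72 l + 2 l^{2} = 2 l^{2} + 72 l$)
$\sqrt{-46300 + z{\left(163,-69 \right)}} = \sqrt{-46300 + 2 \cdot 163 \left(36 + 163\right)} = \sqrt{-46300 + 2 \cdot 163 \cdot 199} = \sqrt{-46300 + 64874} = \sqrt{18574}$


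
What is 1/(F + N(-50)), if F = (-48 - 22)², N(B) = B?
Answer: 1/4850 ≈ 0.00020619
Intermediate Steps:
F = 4900 (F = (-70)² = 4900)
1/(F + N(-50)) = 1/(4900 - 50) = 1/4850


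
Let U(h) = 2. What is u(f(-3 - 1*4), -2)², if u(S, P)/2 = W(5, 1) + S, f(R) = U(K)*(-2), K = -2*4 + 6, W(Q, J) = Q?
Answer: 4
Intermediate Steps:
K = -2 (K = -8 + 6 = -2)
f(R) = -4 (f(R) = 2*(-2) = -4)
u(S, P) = 10 + 2*S (u(S, P) = 2*(5 + S) = 10 + 2*S)
u(f(-3 - 1*4), -2)² = (10 + 2*(-4))² = (10 - 8)² = 2² = 4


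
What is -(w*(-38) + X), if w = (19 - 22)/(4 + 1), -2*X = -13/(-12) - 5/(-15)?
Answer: -2651/120 ≈ -22.092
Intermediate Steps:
X = -17/24 (X = -(-13/(-12) - 5/(-15))/2 = -(-13*(-1/12) - 5*(-1/15))/2 = -(13/12 + ⅓)/2 = -½*17/12 = -17/24 ≈ -0.70833)
w = -⅗ (w = -3/5 = -3*⅕ = -⅗ ≈ -0.60000)
-(w*(-38) + X) = -(-⅗*(-38) - 17/24) = -(114/5 - 17/24) = -1*2651/120 = -2651/120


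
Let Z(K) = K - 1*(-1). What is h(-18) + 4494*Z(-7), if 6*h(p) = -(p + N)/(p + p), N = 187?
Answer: -5824055/216 ≈ -26963.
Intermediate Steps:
Z(K) = 1 + K (Z(K) = K + 1 = 1 + K)
h(p) = -(187 + p)/(12*p) (h(p) = (-(p + 187)/(p + p))/6 = (-(187 + p)/(2*p))/6 = -(187 + p)/(12*p))
h(-18) + 4494*Z(-7) = (1/12)*(-187 - 1*(-18))/(-18) + 4494*(1 - 7) = (1/12)*(-1/18)*(-187 + 18) + 4494*(-6) = (1/12)*(-1/18)*(-169) - 26964 = 169/216 - 26964 = -5824055/216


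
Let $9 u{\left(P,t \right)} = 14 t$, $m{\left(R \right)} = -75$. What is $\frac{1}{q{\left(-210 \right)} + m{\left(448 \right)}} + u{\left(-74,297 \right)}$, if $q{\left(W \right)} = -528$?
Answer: $\frac{278585}{603} \approx 462.0$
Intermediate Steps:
$u{\left(P,t \right)} = \frac{14 t}{9}$
$\frac{1}{q{\left(-210 \right)} + m{\left(448 \right)}} + u{\left(-74,297 \right)} = \frac{1}{-528 - 75} + \frac{14}{9} \cdot 297 = \frac{1}{-603} + 462 = - \frac{1}{603} + 462 = \frac{278585}{603}$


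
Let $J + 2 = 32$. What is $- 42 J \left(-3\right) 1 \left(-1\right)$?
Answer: $-3780$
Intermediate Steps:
$J = 30$ ($J = -2 + 32 = 30$)
$- 42 J \left(-3\right) 1 \left(-1\right) = \left(-42\right) 30 \left(-3\right) 1 \left(-1\right) = - 1260 \left(\left(-3\right) \left(-1\right)\right) = \left(-1260\right) 3 = -3780$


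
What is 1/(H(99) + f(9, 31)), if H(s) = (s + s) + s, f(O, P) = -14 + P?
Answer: 1/314 ≈ 0.0031847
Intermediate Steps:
H(s) = 3*s (H(s) = 2*s + s = 3*s)
1/(H(99) + f(9, 31)) = 1/(3*99 + (-14 + 31)) = 1/(297 + 17) = 1/314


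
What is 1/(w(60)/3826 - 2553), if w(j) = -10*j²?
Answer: -1913/4901889 ≈ -0.00039026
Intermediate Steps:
1/(w(60)/3826 - 2553) = 1/(-10*60²/3826 - 2553) = 1/(-10*3600*(1/3826) - 2553) = 1/(-36000*1/3826 - 2553) = 1/(-18000/1913 - 2553) = 1/(-4901889/1913) = -1913/4901889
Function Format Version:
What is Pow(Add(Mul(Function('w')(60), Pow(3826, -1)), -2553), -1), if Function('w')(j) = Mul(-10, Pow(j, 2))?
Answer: Rational(-1913, 4901889) ≈ -0.00039026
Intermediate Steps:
Pow(Add(Mul(Function('w')(60), Pow(3826, -1)), -2553), -1) = Pow(Add(Mul(Mul(-10, Pow(60, 2)), Pow(3826, -1)), -2553), -1) = Pow(Add(Mul(Mul(-10, 3600), Rational(1, 3826)), -2553), -1) = Pow(Add(Mul(-36000, Rational(1, 3826)), -2553), -1) = Pow(Add(Rational(-18000, 1913), -2553), -1) = Pow(Rational(-4901889, 1913), -1) = Rational(-1913, 4901889)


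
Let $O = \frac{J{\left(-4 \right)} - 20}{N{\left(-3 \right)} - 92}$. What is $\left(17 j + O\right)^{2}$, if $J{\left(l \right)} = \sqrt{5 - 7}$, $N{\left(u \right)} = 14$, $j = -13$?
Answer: $\frac{\left(17218 + i \sqrt{2}\right)^{2}}{6084} \approx 48728.0 + 8.0046 i$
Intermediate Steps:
$J{\left(l \right)} = i \sqrt{2}$ ($J{\left(l \right)} = \sqrt{-2} = i \sqrt{2}$)
$O = \frac{10}{39} - \frac{i \sqrt{2}}{78}$ ($O = \frac{i \sqrt{2} - 20}{14 - 92} = \frac{-20 + i \sqrt{2}}{-78} = \left(-20 + i \sqrt{2}\right) \left(- \frac{1}{78}\right) = \frac{10}{39} - \frac{i \sqrt{2}}{78} \approx 0.25641 - 0.018131 i$)
$\left(17 j + O\right)^{2} = \left(17 \left(-13\right) + \left(\frac{10}{39} - \frac{i \sqrt{2}}{78}\right)\right)^{2} = \left(-221 + \left(\frac{10}{39} - \frac{i \sqrt{2}}{78}\right)\right)^{2} = \left(- \frac{8609}{39} - \frac{i \sqrt{2}}{78}\right)^{2}$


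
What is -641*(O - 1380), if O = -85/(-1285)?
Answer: 227326163/257 ≈ 8.8454e+5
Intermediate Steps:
O = 17/257 (O = -85*(-1/1285) = 17/257 ≈ 0.066148)
-641*(O - 1380) = -641*(17/257 - 1380) = -641*(-354643/257) = 227326163/257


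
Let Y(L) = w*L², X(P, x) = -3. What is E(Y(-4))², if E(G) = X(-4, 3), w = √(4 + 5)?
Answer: 9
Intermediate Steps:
w = 3 (w = √9 = 3)
Y(L) = 3*L²
E(G) = -3
E(Y(-4))² = (-3)² = 9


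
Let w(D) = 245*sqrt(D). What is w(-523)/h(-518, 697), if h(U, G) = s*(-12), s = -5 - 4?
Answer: 245*I*sqrt(523)/108 ≈ 51.879*I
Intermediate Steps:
s = -9
h(U, G) = 108 (h(U, G) = -9*(-12) = 108)
w(-523)/h(-518, 697) = (245*sqrt(-523))/108 = (245*(I*sqrt(523)))*(1/108) = (245*I*sqrt(523))*(1/108) = 245*I*sqrt(523)/108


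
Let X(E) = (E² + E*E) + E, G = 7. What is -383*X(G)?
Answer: -40215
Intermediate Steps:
X(E) = E + 2*E² (X(E) = (E² + E²) + E = 2*E² + E = E + 2*E²)
-383*X(G) = -2681*(1 + 2*7) = -2681*(1 + 14) = -2681*15 = -383*105 = -40215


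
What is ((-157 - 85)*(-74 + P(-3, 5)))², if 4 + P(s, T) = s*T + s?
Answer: 539725824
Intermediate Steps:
P(s, T) = -4 + s + T*s (P(s, T) = -4 + (s*T + s) = -4 + (T*s + s) = -4 + (s + T*s) = -4 + s + T*s)
((-157 - 85)*(-74 + P(-3, 5)))² = ((-157 - 85)*(-74 + (-4 - 3 + 5*(-3))))² = (-242*(-74 + (-4 - 3 - 15)))² = (-242*(-74 - 22))² = (-242*(-96))² = 23232² = 539725824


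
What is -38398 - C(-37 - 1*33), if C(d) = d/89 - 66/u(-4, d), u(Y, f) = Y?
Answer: -6837641/178 ≈ -38414.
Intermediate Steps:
C(d) = 33/2 + d/89 (C(d) = d/89 - 66/(-4) = d*(1/89) - 66*(-¼) = d/89 + 33/2 = 33/2 + d/89)
-38398 - C(-37 - 1*33) = -38398 - (33/2 + (-37 - 1*33)/89) = -38398 - (33/2 + (-37 - 33)/89) = -38398 - (33/2 + (1/89)*(-70)) = -38398 - (33/2 - 70/89) = -38398 - 1*2797/178 = -38398 - 2797/178 = -6837641/178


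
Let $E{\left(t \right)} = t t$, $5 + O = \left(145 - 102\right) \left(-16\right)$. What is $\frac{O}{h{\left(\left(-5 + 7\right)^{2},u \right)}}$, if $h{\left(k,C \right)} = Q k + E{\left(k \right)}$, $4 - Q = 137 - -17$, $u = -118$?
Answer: $\frac{693}{584} \approx 1.1866$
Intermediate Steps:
$O = -693$ ($O = -5 + \left(145 - 102\right) \left(-16\right) = -5 + 43 \left(-16\right) = -5 - 688 = -693$)
$E{\left(t \right)} = t^{2}$
$Q = -150$ ($Q = 4 - \left(137 - -17\right) = 4 - \left(137 + 17\right) = 4 - 154 = -150$)
$h{\left(k,C \right)} = k^{2} - 150 k$ ($h{\left(k,C \right)} = - 150 k + k^{2} = k^{2} - 150 k$)
$\frac{O}{h{\left(\left(-5 + 7\right)^{2},u \right)}} = - \frac{693}{\left(-5 + 7\right)^{2} \left(-150 + \left(-5 + 7\right)^{2}\right)} = - \frac{693}{2^{2} \left(-150 + 2^{2}\right)} = - \frac{693}{4 \left(-150 + 4\right)} = - \frac{693}{4 \left(-146\right)} = - \frac{693}{-584} = \left(-693\right) \left(- \frac{1}{584}\right) = \frac{693}{584}$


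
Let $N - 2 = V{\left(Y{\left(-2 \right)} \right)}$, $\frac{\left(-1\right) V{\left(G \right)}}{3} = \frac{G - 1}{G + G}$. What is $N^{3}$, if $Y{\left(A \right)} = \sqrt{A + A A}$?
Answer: $\frac{29}{16} + \frac{45 \sqrt{2}}{32} \approx 3.8012$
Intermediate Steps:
$Y{\left(A \right)} = \sqrt{A + A^{2}}$
$V{\left(G \right)} = - \frac{3 \left(-1 + G\right)}{2 G}$ ($V{\left(G \right)} = - 3 \frac{G - 1}{G + G} = - 3 \frac{-1 + G}{2 G} = - \frac{3 \left(-1 + G\right)}{2 G}$)
$N = 2 + \frac{3 \sqrt{2} \left(1 - \sqrt{2}\right)}{4}$ ($N = 2 + \frac{3 \left(1 - \sqrt{- 2 \left(1 - 2\right)}\right)}{2 \sqrt{- 2 \left(1 - 2\right)}} = 2 + \frac{3 \left(1 - \sqrt{\left(-2\right) \left(-1\right)}\right)}{2 \sqrt{\left(-2\right) \left(-1\right)}} = 2 + \frac{3 \left(1 - \sqrt{2}\right)}{2 \sqrt{2}} = 2 + \frac{3 \frac{\sqrt{2}}{2} \left(1 - \sqrt{2}\right)}{2} = 2 + \frac{3 \sqrt{2} \left(1 - \sqrt{2}\right)}{4} \approx 1.5607$)
$N^{3} = \left(\frac{1}{2} + \frac{3 \sqrt{2}}{4}\right)^{3}$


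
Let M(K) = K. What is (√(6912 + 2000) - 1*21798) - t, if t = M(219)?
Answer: -22017 + 4*√557 ≈ -21923.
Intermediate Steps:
t = 219
(√(6912 + 2000) - 1*21798) - t = (√(6912 + 2000) - 1*21798) - 1*219 = (√8912 - 21798) - 219 = (4*√557 - 21798) - 219 = (-21798 + 4*√557) - 219 = -22017 + 4*√557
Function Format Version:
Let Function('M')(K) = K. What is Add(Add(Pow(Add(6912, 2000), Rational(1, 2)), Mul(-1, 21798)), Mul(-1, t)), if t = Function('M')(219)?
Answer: Add(-22017, Mul(4, Pow(557, Rational(1, 2)))) ≈ -21923.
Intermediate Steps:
t = 219
Add(Add(Pow(Add(6912, 2000), Rational(1, 2)), Mul(-1, 21798)), Mul(-1, t)) = Add(Add(Pow(Add(6912, 2000), Rational(1, 2)), Mul(-1, 21798)), Mul(-1, 219)) = Add(Add(Pow(8912, Rational(1, 2)), -21798), -219) = Add(Add(Mul(4, Pow(557, Rational(1, 2))), -21798), -219) = Add(Add(-21798, Mul(4, Pow(557, Rational(1, 2)))), -219) = Add(-22017, Mul(4, Pow(557, Rational(1, 2))))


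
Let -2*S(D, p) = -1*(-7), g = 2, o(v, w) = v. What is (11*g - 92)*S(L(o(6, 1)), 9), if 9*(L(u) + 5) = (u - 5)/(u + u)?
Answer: 245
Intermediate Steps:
L(u) = -5 + (-5 + u)/(18*u) (L(u) = -5 + ((u - 5)/(u + u))/9 = -5 + ((-5 + u)/((2*u)))/9 = -5 + ((-5 + u)*(1/(2*u)))/9 = -5 + ((-5 + u)/(2*u))/9 = -5 + (-5 + u)/(18*u))
S(D, p) = -7/2 (S(D, p) = -(-1)*(-7)/2 = -½*7 = -7/2)
(11*g - 92)*S(L(o(6, 1)), 9) = (11*2 - 92)*(-7/2) = (22 - 92)*(-7/2) = -70*(-7/2) = 245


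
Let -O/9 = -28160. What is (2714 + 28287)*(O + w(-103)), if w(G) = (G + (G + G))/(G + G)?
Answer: 15713879883/2 ≈ 7.8569e+9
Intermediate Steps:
O = 253440 (O = -9*(-28160) = 253440)
w(G) = 3/2 (w(G) = (G + 2*G)/((2*G)) = (3*G)*(1/(2*G)) = 3/2)
(2714 + 28287)*(O + w(-103)) = (2714 + 28287)*(253440 + 3/2) = 31001*(506883/2) = 15713879883/2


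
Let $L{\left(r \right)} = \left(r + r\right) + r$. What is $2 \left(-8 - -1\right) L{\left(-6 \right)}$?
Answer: $252$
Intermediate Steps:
$L{\left(r \right)} = 3 r$ ($L{\left(r \right)} = 2 r + r = 3 r$)
$2 \left(-8 - -1\right) L{\left(-6 \right)} = 2 \left(-8 - -1\right) 3 \left(-6\right) = 2 \left(-8 + 1\right) \left(-18\right) = 2 \left(-7\right) \left(-18\right) = \left(-14\right) \left(-18\right) = 252$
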